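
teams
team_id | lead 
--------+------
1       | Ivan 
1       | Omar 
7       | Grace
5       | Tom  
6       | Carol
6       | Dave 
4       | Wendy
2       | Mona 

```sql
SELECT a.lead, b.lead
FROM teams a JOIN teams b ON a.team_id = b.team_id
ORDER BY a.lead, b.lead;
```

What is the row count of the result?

INNER JOIN keeps only pairs where the ON condition holds.
Matching on a.team_id = b.team_id.
- a[0] team_id=1 → 2 match(es) in b → 2 row(s).
- a[1] team_id=1 → 2 match(es) in b → 2 row(s).
- a[2] team_id=7 → 1 match(es) in b → 1 row(s).
- a[3] team_id=5 → 1 match(es) in b → 1 row(s).
- a[4] team_id=6 → 2 match(es) in b → 2 row(s).
- a[5] team_id=6 → 2 match(es) in b → 2 row(s).
- a[6] team_id=4 → 1 match(es) in b → 1 row(s).
- a[7] team_id=2 → 1 match(es) in b → 1 row(s).
Total: 12 rows.

12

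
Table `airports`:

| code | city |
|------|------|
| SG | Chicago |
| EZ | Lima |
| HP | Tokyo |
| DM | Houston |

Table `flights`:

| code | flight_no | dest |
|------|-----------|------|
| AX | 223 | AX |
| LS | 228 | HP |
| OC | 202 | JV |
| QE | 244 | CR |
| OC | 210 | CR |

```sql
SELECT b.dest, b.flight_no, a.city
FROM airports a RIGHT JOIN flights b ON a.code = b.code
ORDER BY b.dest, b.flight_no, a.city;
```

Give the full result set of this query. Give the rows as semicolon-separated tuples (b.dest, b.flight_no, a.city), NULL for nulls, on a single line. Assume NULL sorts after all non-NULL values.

RIGHT JOIN keeps every row from `flights`; unmatched rows get NULL for `airports`'s columns.
Matching on a.code = b.code.
- a[0] code=SG → no match.
- a[1] code=EZ → no match.
- a[2] code=HP → no match.
- a[3] code=DM → no match.
- 5 row(s) from b found no a partner → padded with NULL.
After projecting and ordering:
b.dest | b.flight_no | a.city
AX | 223 | NULL
CR | 210 | NULL
CR | 244 | NULL
HP | 228 | NULL
JV | 202 | NULL

(AX, 223, NULL); (CR, 210, NULL); (CR, 244, NULL); (HP, 228, NULL); (JV, 202, NULL)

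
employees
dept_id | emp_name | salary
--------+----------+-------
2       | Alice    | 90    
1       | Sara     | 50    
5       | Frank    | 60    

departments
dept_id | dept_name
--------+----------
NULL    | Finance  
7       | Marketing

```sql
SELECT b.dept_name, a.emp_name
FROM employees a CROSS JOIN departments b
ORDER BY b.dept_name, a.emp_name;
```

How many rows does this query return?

6

CROSS JOIN pairs every row of `employees` with every row of `departments`: 3 × 2 = 6 rows.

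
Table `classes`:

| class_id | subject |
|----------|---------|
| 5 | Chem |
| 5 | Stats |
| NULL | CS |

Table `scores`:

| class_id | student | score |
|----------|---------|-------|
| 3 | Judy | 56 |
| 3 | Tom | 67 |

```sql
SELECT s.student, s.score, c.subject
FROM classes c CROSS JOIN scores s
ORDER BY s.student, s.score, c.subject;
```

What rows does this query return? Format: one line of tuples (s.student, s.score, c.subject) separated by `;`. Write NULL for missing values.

CROSS JOIN pairs every row of `classes` with every row of `scores`: 3 × 2 = 6 rows.

(Judy, 56, CS); (Judy, 56, Chem); (Judy, 56, Stats); (Tom, 67, CS); (Tom, 67, Chem); (Tom, 67, Stats)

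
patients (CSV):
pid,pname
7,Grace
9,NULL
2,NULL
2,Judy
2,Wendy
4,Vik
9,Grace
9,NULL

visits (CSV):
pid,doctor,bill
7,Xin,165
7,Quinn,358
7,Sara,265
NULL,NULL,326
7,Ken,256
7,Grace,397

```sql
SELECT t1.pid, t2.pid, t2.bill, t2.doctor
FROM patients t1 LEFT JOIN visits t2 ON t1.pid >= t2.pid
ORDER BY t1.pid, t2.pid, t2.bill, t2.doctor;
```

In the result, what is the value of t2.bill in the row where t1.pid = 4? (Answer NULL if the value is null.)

NULL

LEFT JOIN keeps every row from `patients`; unmatched rows get NULL for `visits`'s columns.
Matching on t1.pid >= t2.pid. A NULL in a compared column never satisfies the condition.
- pid=7: 5 matching t2 row(s), so 5 row(s) emitted.
- pid=9: 5 matching t2 row(s), so 5 row(s) emitted.
- pid=2: no t2 row matches, row kept with t2 columns NULL.
- pid=2: no t2 row matches, row kept with t2 columns NULL.
- pid=2: no t2 row matches, row kept with t2 columns NULL.
- pid=4: no t2 row matches, row kept with t2 columns NULL.
- pid=9: 5 matching t2 row(s), so 5 row(s) emitted.
- pid=9: 5 matching t2 row(s), so 5 row(s) emitted.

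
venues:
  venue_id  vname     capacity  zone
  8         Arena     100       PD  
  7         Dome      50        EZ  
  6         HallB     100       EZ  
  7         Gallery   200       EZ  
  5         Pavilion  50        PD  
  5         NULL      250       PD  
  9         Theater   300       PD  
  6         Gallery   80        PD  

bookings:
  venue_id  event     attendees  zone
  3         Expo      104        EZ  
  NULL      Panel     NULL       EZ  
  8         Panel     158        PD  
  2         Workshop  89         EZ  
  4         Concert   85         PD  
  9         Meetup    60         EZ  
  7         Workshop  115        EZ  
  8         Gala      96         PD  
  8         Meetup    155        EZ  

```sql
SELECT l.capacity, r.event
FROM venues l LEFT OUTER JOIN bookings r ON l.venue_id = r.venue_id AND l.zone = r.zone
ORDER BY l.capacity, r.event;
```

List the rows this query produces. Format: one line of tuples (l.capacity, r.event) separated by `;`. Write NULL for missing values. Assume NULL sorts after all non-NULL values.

(50, Workshop); (50, NULL); (80, NULL); (100, Gala); (100, Panel); (100, NULL); (200, Workshop); (250, NULL); (300, NULL)

LEFT JOIN keeps every row from `venues`; unmatched rows get NULL for `bookings`'s columns.
Matching on l.venue_id = r.venue_id AND l.zone = r.zone. A NULL in a compared column never satisfies the condition.
- l (venue_id=8, zone=PD) pairs with 2 row(s) of r.
- l (venue_id=7, zone=EZ) pairs with 1 row(s) of r.
- l (venue_id=6, zone=EZ) has no partner → padded with NULL.
- l (venue_id=7, zone=EZ) pairs with 1 row(s) of r.
- l (venue_id=5, zone=PD) has no partner → padded with NULL.
- l (venue_id=5, zone=PD) has no partner → padded with NULL.
- l (venue_id=9, zone=PD) has no partner → padded with NULL.
- l (venue_id=6, zone=PD) has no partner → padded with NULL.
After projecting and ordering:
l.capacity | r.event
50 | Workshop
50 | NULL
80 | NULL
100 | Gala
100 | Panel
100 | NULL
200 | Workshop
250 | NULL
300 | NULL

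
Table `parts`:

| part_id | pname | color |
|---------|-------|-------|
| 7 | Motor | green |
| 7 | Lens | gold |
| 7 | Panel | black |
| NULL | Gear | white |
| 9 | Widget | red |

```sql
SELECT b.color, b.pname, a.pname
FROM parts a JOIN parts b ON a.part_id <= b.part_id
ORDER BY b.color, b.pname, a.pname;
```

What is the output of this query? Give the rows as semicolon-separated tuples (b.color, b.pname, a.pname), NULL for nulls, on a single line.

INNER JOIN keeps only pairs where the ON condition holds.
Matching on a.part_id <= b.part_id. A NULL in a compared column never satisfies the condition.
- a (part_id=7) pairs with 4 row(s) of b.
- a (part_id=7) pairs with 4 row(s) of b.
- a (part_id=7) pairs with 4 row(s) of b.
- a (part_id=NULL) has no partner → excluded.
- a (part_id=9) pairs with 1 row(s) of b.

(black, Panel, Lens); (black, Panel, Motor); (black, Panel, Panel); (gold, Lens, Lens); (gold, Lens, Motor); (gold, Lens, Panel); (green, Motor, Lens); (green, Motor, Motor); (green, Motor, Panel); (red, Widget, Lens); (red, Widget, Motor); (red, Widget, Panel); (red, Widget, Widget)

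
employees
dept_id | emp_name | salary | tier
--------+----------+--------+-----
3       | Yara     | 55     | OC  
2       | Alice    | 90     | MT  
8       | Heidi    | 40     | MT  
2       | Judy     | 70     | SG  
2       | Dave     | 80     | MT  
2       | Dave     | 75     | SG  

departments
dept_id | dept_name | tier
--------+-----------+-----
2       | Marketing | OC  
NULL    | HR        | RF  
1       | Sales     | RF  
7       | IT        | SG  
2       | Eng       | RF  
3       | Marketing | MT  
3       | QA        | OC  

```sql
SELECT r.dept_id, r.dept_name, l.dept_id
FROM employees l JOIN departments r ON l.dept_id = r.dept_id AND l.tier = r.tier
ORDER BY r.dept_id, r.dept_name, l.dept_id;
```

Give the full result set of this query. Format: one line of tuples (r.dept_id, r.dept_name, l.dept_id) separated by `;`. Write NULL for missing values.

INNER JOIN keeps only pairs where the ON condition holds.
Matching on l.dept_id = r.dept_id AND l.tier = r.tier. A NULL in a compared column never satisfies the condition.
Matched pairs: 1.

(3, QA, 3)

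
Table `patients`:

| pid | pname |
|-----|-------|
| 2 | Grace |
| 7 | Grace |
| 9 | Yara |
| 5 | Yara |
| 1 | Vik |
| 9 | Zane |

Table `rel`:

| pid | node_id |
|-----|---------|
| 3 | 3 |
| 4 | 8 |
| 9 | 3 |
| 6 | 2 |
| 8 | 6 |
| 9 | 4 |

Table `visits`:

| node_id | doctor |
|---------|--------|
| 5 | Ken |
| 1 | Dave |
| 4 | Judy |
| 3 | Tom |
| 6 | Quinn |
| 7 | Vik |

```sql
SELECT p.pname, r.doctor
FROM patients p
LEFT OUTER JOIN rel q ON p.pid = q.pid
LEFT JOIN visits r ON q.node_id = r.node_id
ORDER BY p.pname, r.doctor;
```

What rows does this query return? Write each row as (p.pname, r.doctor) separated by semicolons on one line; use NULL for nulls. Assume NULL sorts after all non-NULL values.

(Grace, NULL); (Grace, NULL); (Vik, NULL); (Yara, Judy); (Yara, Tom); (Yara, NULL); (Zane, Judy); (Zane, Tom)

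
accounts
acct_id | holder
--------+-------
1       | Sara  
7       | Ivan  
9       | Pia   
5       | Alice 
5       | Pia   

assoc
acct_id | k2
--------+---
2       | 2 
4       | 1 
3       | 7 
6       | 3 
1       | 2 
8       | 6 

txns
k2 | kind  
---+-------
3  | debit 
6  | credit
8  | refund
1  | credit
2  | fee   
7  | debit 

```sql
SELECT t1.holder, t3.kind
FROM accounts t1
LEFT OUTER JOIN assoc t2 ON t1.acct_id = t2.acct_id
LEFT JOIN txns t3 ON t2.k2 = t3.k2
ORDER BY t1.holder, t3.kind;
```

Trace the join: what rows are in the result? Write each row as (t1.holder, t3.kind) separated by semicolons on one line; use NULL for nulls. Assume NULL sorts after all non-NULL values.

Joins associate left-to-right: accounts LEFT JOIN assoc on acct_id gives 5 intermediate row(s).
Then LEFT JOIN `txns t3` on k2: each of those 5 rows is kept; rows whose t2.k2 has no match in t3 get NULL for t3's columns.

(Alice, NULL); (Ivan, NULL); (Pia, NULL); (Pia, NULL); (Sara, fee)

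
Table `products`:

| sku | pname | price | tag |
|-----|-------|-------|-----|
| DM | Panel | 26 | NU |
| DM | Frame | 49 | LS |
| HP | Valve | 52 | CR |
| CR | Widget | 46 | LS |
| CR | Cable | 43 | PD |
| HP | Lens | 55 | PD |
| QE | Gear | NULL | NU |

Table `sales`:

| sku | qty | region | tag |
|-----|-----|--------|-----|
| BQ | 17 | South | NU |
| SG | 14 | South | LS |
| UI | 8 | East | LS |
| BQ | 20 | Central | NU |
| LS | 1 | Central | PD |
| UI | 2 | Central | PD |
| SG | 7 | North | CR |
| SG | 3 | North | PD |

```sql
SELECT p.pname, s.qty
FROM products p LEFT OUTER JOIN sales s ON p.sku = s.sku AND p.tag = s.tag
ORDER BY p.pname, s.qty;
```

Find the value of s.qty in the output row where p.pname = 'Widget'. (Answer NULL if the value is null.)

NULL

LEFT JOIN keeps every row from `products`; unmatched rows get NULL for `sales`'s columns.
Matching on p.sku = s.sku AND p.tag = s.tag.
- p[0] sku=DM, tag=NU → no match; kept with NULLs on the s side.
- p[1] sku=DM, tag=LS → no match; kept with NULLs on the s side.
- p[2] sku=HP, tag=CR → no match; kept with NULLs on the s side.
- p[3] sku=CR, tag=LS → no match; kept with NULLs on the s side.
- p[4] sku=CR, tag=PD → no match; kept with NULLs on the s side.
- p[5] sku=HP, tag=PD → no match; kept with NULLs on the s side.
- p[6] sku=QE, tag=NU → no match; kept with NULLs on the s side.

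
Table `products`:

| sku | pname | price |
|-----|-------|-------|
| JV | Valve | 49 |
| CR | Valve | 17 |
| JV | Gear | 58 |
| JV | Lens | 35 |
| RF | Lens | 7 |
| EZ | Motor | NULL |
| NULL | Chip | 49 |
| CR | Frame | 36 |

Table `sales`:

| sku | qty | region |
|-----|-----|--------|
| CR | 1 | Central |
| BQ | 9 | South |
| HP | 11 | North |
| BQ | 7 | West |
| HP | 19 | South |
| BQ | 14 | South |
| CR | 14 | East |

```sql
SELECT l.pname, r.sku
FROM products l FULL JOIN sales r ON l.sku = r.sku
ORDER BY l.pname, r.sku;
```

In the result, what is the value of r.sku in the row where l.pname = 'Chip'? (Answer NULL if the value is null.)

NULL

FULL OUTER JOIN keeps every row from both sides; unmatched rows get NULL for the other side's columns.
Matching on l.sku = r.sku. A NULL in a compared column never satisfies the condition.
- l (sku=JV) has no partner → padded with NULL.
- l (sku=CR) pairs with 2 row(s) of r.
- l (sku=JV) has no partner → padded with NULL.
- l (sku=JV) has no partner → padded with NULL.
- l (sku=RF) has no partner → padded with NULL.
- l (sku=EZ) has no partner → padded with NULL.
- l (sku=NULL) has no partner → padded with NULL.
- l (sku=CR) pairs with 2 row(s) of r.
- 5 row(s) from r found no l partner → padded with NULL.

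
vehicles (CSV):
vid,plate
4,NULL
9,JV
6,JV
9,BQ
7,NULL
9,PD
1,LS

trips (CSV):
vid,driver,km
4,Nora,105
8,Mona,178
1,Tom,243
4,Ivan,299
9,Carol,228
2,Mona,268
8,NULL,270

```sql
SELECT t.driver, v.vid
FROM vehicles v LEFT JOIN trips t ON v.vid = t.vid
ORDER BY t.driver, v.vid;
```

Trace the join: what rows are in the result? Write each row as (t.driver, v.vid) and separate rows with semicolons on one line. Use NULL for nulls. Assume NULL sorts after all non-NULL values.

LEFT JOIN keeps every row from `vehicles`; unmatched rows get NULL for `trips`'s columns.
Matching on v.vid = t.vid.
- v (vid=4) pairs with 2 row(s) of t.
- v (vid=9) pairs with 1 row(s) of t.
- v (vid=6) has no partner → padded with NULL.
- v (vid=9) pairs with 1 row(s) of t.
- v (vid=7) has no partner → padded with NULL.
- v (vid=9) pairs with 1 row(s) of t.
- v (vid=1) pairs with 1 row(s) of t.
After projecting and ordering:
t.driver | v.vid
Carol | 9
Carol | 9
Carol | 9
Ivan | 4
Nora | 4
Tom | 1
NULL | 6
NULL | 7

(Carol, 9); (Carol, 9); (Carol, 9); (Ivan, 4); (Nora, 4); (Tom, 1); (NULL, 6); (NULL, 7)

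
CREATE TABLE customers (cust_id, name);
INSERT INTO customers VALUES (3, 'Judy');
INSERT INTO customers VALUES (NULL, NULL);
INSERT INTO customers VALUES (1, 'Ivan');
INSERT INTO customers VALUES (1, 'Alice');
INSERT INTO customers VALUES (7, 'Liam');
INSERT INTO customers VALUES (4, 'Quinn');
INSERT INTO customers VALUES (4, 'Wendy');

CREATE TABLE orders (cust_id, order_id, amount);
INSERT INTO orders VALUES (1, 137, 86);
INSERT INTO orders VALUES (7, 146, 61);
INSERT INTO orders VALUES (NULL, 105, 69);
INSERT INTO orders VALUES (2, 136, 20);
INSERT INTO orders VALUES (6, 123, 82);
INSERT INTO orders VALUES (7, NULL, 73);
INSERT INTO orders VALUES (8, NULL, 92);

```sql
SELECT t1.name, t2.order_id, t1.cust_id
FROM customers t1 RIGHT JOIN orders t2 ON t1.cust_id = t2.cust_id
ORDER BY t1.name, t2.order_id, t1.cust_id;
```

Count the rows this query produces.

RIGHT JOIN keeps every row from `orders`; unmatched rows get NULL for `customers`'s columns.
Matching on t1.cust_id = t2.cust_id. A NULL in a compared column never satisfies the condition.
- cust_id=3: no matching t2 row.
- cust_id=NULL: no matching t2 row.
- cust_id=1: 1 matching t2 row(s), so 1 row(s) emitted.
- cust_id=1: 1 matching t2 row(s), so 1 row(s) emitted.
- cust_id=7: 2 matching t2 row(s), so 2 row(s) emitted.
- cust_id=4: no matching t2 row.
- cust_id=4: no matching t2 row.
- 4 t2 row(s) had no t1 match → kept, t1 columns NULL.
Total: 4 matched + 4 padded = 8 rows.

8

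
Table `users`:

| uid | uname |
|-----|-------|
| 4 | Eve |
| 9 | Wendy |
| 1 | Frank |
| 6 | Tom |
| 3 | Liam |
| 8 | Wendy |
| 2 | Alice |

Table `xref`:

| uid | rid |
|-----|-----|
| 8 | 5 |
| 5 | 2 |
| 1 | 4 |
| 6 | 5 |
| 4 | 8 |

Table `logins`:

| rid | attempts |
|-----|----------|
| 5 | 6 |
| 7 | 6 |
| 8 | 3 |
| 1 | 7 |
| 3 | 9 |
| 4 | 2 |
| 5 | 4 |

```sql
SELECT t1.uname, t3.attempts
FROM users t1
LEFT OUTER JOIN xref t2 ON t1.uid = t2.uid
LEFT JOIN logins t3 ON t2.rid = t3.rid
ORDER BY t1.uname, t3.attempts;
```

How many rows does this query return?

9

Joins associate left-to-right: users LEFT JOIN xref on uid gives 7 intermediate row(s).
Then LEFT JOIN `logins t3` on rid: each of those 7 rows is kept; rows whose t2.rid has no match in t3 get NULL for t3's columns.
Result: 9 row(s).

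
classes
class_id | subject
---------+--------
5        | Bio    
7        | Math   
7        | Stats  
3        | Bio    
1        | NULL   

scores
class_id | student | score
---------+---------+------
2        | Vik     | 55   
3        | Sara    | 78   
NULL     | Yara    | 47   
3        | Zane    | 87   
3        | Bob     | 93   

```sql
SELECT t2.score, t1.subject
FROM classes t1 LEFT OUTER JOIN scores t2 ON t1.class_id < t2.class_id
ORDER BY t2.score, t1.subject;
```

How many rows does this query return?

LEFT JOIN keeps every row from `classes`; unmatched rows get NULL for `scores`'s columns.
Matching on t1.class_id < t2.class_id. A NULL in a compared column never satisfies the condition.
- class_id=5: no t2 row matches, row kept with t2 columns NULL.
- class_id=7: no t2 row matches, row kept with t2 columns NULL.
- class_id=7: no t2 row matches, row kept with t2 columns NULL.
- class_id=3: no t2 row matches, row kept with t2 columns NULL.
- class_id=1: 4 matching t2 row(s), so 4 row(s) emitted.
Total: 4 matched + 4 padded = 8 rows.

8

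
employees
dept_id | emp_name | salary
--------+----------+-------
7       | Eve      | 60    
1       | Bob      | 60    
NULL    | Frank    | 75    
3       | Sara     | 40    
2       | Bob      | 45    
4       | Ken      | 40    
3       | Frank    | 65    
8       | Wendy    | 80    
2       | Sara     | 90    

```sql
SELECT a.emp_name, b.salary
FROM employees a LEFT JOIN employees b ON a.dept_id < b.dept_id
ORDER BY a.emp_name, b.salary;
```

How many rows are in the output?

28

LEFT JOIN keeps every row from `employees a`; unmatched rows get NULL for `employees b`'s columns.
Matching on a.dept_id < b.dept_id. A NULL in a compared column never satisfies the condition.
- a row (dept_id=7): matches 1 b row(s) → 1 output row(s).
- a row (dept_id=1): matches 7 b row(s) → 7 output row(s).
- a row (dept_id=NULL): no match → kept, b columns NULL.
- a row (dept_id=3): matches 3 b row(s) → 3 output row(s).
- a row (dept_id=2): matches 5 b row(s) → 5 output row(s).
- a row (dept_id=4): matches 2 b row(s) → 2 output row(s).
- a row (dept_id=3): matches 3 b row(s) → 3 output row(s).
- a row (dept_id=8): no match → kept, b columns NULL.
- a row (dept_id=2): matches 5 b row(s) → 5 output row(s).
Total: 26 matched + 2 padded = 28 rows.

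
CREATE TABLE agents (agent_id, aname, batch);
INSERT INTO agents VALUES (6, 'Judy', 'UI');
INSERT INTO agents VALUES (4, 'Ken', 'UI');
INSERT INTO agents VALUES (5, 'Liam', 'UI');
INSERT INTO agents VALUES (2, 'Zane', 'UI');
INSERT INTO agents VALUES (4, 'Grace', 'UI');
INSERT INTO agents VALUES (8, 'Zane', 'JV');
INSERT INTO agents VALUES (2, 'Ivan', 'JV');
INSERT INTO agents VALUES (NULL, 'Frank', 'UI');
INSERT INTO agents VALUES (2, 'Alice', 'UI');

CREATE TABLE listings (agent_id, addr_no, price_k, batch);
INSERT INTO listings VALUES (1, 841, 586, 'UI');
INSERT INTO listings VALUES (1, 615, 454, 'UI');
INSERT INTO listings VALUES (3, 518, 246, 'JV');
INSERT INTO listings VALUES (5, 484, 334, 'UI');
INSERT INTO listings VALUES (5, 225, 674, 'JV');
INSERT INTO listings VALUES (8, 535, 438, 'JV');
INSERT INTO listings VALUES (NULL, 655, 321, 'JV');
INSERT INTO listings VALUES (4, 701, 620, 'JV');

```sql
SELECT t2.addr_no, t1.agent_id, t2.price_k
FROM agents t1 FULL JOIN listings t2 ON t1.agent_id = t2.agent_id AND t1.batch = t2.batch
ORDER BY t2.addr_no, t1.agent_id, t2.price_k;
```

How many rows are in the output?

FULL OUTER JOIN keeps every row from both sides; unmatched rows get NULL for the other side's columns.
Matching on t1.agent_id = t2.agent_id AND t1.batch = t2.batch. A NULL in a compared column never satisfies the condition.
Matched pairs: 2; unmatched t1 rows kept: 7; unmatched t2 rows kept: 6.
Total: 2 matched + 13 padded = 15 rows.

15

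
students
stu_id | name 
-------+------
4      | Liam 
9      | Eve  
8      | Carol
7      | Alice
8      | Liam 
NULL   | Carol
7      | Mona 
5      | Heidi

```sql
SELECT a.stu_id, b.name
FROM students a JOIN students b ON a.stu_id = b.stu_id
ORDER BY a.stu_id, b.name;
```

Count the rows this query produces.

11

INNER JOIN keeps only pairs where the ON condition holds.
Matching on a.stu_id = b.stu_id. A NULL in a compared column never satisfies the condition.
- a (stu_id=4) pairs with 1 row(s) of b.
- a (stu_id=9) pairs with 1 row(s) of b.
- a (stu_id=8) pairs with 2 row(s) of b.
- a (stu_id=7) pairs with 2 row(s) of b.
- a (stu_id=8) pairs with 2 row(s) of b.
- a (stu_id=NULL) has no partner → excluded.
- a (stu_id=7) pairs with 2 row(s) of b.
- a (stu_id=5) pairs with 1 row(s) of b.
Total: 11 rows.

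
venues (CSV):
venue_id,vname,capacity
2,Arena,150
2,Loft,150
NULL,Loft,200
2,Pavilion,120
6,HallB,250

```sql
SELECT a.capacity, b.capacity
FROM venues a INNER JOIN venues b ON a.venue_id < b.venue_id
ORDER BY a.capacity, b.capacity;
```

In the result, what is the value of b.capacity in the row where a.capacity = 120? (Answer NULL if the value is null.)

INNER JOIN keeps only pairs where the ON condition holds.
Matching on a.venue_id < b.venue_id. A NULL in a compared column never satisfies the condition.
Matched pairs: 3.

250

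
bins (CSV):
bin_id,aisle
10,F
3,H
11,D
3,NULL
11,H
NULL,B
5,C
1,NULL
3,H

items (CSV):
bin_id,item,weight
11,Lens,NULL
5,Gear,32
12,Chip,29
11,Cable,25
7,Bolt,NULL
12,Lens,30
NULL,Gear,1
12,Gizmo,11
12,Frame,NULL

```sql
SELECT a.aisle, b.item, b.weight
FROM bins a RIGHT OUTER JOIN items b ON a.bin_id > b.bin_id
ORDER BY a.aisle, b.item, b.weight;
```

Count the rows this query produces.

RIGHT JOIN keeps every row from `items`; unmatched rows get NULL for `bins`'s columns.
Matching on a.bin_id > b.bin_id. A NULL in a compared column never satisfies the condition.
- bin_id=10: 2 matching b row(s), so 2 row(s) emitted.
- bin_id=3: no matching b row.
- bin_id=11: 2 matching b row(s), so 2 row(s) emitted.
- bin_id=3: no matching b row.
- bin_id=11: 2 matching b row(s), so 2 row(s) emitted.
- bin_id=NULL: no matching b row.
- bin_id=5: no matching b row.
- bin_id=1: no matching b row.
- bin_id=3: no matching b row.
- 7 b row(s) had no a match → kept, a columns NULL.
Total: 6 matched + 7 padded = 13 rows.

13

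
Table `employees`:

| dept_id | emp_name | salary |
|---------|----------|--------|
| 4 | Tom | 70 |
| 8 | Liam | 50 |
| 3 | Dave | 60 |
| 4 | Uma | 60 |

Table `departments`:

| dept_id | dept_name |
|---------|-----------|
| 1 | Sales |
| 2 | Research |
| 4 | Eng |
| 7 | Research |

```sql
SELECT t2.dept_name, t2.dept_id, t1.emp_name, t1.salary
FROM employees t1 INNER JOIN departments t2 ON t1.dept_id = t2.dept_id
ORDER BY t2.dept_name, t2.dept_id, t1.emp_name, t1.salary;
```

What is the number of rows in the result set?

INNER JOIN keeps only pairs where the ON condition holds.
Matching on t1.dept_id = t2.dept_id.
Matched pairs: 2.
Total: 2 rows.

2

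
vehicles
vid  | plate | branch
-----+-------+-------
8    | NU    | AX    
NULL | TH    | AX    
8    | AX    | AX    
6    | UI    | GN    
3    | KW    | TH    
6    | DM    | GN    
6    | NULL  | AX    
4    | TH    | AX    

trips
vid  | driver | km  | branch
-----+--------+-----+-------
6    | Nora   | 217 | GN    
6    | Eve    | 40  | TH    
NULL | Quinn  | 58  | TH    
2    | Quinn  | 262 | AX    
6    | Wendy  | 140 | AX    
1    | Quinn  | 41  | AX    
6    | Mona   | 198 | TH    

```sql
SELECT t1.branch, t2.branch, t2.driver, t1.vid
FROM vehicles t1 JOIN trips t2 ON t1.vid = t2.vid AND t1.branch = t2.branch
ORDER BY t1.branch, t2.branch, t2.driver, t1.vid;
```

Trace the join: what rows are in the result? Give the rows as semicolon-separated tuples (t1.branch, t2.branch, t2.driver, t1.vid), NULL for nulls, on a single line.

(AX, AX, Wendy, 6); (GN, GN, Nora, 6); (GN, GN, Nora, 6)

INNER JOIN keeps only pairs where the ON condition holds.
Matching on t1.vid = t2.vid AND t1.branch = t2.branch. A NULL in a compared column never satisfies the condition.
Matched pairs: 3.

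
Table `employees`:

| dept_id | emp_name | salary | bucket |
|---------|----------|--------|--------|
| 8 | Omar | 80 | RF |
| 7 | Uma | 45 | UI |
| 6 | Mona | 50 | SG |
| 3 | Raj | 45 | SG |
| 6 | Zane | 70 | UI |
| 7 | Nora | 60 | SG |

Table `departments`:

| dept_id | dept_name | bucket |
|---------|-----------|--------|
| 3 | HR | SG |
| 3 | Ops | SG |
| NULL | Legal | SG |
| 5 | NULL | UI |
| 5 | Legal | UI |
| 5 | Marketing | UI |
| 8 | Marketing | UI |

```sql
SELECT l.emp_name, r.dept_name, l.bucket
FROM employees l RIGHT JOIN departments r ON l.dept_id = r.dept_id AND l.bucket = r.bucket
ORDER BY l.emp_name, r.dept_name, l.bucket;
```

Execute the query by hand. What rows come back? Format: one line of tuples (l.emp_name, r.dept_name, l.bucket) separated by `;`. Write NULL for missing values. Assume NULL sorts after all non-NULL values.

RIGHT JOIN keeps every row from `departments`; unmatched rows get NULL for `employees`'s columns.
Matching on l.dept_id = r.dept_id AND l.bucket = r.bucket. A NULL in a compared column never satisfies the condition.
- l (dept_id=8, bucket=RF) has no partner in r.
- l (dept_id=7, bucket=UI) has no partner in r.
- l (dept_id=6, bucket=SG) has no partner in r.
- l (dept_id=3, bucket=SG) pairs with 2 row(s) of r.
- l (dept_id=6, bucket=UI) has no partner in r.
- l (dept_id=7, bucket=SG) has no partner in r.
- 5 row(s) from r found no l partner → padded with NULL.
After projecting and ordering:
l.emp_name | r.dept_name | l.bucket
Raj | HR | SG
Raj | Ops | SG
NULL | Legal | NULL
NULL | Legal | NULL
NULL | Marketing | NULL
NULL | Marketing | NULL
NULL | NULL | NULL

(Raj, HR, SG); (Raj, Ops, SG); (NULL, Legal, NULL); (NULL, Legal, NULL); (NULL, Marketing, NULL); (NULL, Marketing, NULL); (NULL, NULL, NULL)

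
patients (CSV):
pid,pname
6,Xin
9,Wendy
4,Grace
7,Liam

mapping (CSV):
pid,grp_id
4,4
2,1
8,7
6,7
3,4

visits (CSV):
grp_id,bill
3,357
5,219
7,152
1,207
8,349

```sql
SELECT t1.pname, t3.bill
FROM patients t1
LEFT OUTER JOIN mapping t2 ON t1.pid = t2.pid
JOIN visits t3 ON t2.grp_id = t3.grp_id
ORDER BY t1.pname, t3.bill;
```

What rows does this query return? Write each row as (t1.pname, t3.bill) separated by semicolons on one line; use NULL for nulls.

(Xin, 152)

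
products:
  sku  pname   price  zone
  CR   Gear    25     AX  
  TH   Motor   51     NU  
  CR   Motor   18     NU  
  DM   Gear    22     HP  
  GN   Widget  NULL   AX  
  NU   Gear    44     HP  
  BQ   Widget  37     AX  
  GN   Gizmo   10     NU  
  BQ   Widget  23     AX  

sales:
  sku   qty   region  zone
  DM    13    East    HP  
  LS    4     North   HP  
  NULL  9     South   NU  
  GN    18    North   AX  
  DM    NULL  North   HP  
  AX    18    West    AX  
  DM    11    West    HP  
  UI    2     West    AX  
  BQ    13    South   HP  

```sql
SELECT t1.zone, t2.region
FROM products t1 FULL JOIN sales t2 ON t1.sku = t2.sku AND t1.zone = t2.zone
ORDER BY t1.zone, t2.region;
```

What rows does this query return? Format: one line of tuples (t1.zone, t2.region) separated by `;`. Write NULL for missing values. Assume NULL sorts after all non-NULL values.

FULL OUTER JOIN keeps every row from both sides; unmatched rows get NULL for the other side's columns.
Matching on t1.sku = t2.sku AND t1.zone = t2.zone. A NULL in a compared column never satisfies the condition.
- t1 (sku=CR, zone=AX) has no partner → padded with NULL.
- t1 (sku=TH, zone=NU) has no partner → padded with NULL.
- t1 (sku=CR, zone=NU) has no partner → padded with NULL.
- t1 (sku=DM, zone=HP) pairs with 3 row(s) of t2.
- t1 (sku=GN, zone=AX) pairs with 1 row(s) of t2.
- t1 (sku=NU, zone=HP) has no partner → padded with NULL.
- t1 (sku=BQ, zone=AX) has no partner → padded with NULL.
- t1 (sku=GN, zone=NU) has no partner → padded with NULL.
- t1 (sku=BQ, zone=AX) has no partner → padded with NULL.
- 5 row(s) from t2 found no t1 partner → padded with NULL.

(AX, North); (AX, NULL); (AX, NULL); (AX, NULL); (HP, East); (HP, North); (HP, West); (HP, NULL); (NU, NULL); (NU, NULL); (NU, NULL); (NULL, North); (NULL, South); (NULL, South); (NULL, West); (NULL, West)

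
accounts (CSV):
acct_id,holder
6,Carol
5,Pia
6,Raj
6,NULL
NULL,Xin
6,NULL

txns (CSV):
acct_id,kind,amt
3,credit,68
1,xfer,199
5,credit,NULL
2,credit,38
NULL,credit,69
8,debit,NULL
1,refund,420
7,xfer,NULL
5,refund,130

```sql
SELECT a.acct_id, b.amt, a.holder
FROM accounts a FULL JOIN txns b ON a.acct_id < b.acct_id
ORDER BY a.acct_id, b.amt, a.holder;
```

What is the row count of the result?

FULL OUTER JOIN keeps every row from both sides; unmatched rows get NULL for the other side's columns.
Matching on a.acct_id < b.acct_id. A NULL in a compared column never satisfies the condition.
- acct_id=6: 2 matching b row(s), so 2 row(s) emitted.
- acct_id=5: 2 matching b row(s), so 2 row(s) emitted.
- acct_id=6: 2 matching b row(s), so 2 row(s) emitted.
- acct_id=6: 2 matching b row(s), so 2 row(s) emitted.
- acct_id=NULL: no b row matches, row kept with b columns NULL.
- acct_id=6: 2 matching b row(s), so 2 row(s) emitted.
- 7 b row(s) had no a match → kept, a columns NULL.
Total: 10 matched + 8 padded = 18 rows.

18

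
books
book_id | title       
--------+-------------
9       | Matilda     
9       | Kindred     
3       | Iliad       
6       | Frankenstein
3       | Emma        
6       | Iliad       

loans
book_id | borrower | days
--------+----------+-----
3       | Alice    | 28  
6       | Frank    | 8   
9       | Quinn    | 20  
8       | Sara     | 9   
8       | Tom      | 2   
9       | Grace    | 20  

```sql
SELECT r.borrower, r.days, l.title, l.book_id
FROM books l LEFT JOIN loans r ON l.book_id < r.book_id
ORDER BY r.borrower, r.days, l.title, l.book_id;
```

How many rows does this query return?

LEFT JOIN keeps every row from `books`; unmatched rows get NULL for `loans`'s columns.
Matching on l.book_id < r.book_id.
- l (book_id=9) has no partner → padded with NULL.
- l (book_id=9) has no partner → padded with NULL.
- l (book_id=3) pairs with 5 row(s) of r.
- l (book_id=6) pairs with 4 row(s) of r.
- l (book_id=3) pairs with 5 row(s) of r.
- l (book_id=6) pairs with 4 row(s) of r.
Total: 18 matched + 2 padded = 20 rows.

20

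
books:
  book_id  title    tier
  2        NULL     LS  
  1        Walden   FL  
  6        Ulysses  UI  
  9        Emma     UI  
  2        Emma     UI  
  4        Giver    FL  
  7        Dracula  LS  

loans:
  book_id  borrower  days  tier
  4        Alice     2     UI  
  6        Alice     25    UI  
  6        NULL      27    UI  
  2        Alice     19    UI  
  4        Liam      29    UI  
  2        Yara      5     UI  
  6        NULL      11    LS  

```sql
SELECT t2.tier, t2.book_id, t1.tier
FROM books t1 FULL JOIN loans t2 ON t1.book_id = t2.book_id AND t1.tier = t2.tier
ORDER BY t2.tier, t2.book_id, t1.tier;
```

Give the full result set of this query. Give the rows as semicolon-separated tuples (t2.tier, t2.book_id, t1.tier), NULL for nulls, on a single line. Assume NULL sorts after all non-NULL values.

(LS, 6, NULL); (UI, 2, UI); (UI, 2, UI); (UI, 4, NULL); (UI, 4, NULL); (UI, 6, UI); (UI, 6, UI); (NULL, NULL, FL); (NULL, NULL, FL); (NULL, NULL, LS); (NULL, NULL, LS); (NULL, NULL, UI)

FULL OUTER JOIN keeps every row from both sides; unmatched rows get NULL for the other side's columns.
Matching on t1.book_id = t2.book_id AND t1.tier = t2.tier.
- book_id=2, tier=LS: no t2 row matches, row kept with t2 columns NULL.
- book_id=1, tier=FL: no t2 row matches, row kept with t2 columns NULL.
- book_id=6, tier=UI: 2 matching t2 row(s), so 2 row(s) emitted.
- book_id=9, tier=UI: no t2 row matches, row kept with t2 columns NULL.
- book_id=2, tier=UI: 2 matching t2 row(s), so 2 row(s) emitted.
- book_id=4, tier=FL: no t2 row matches, row kept with t2 columns NULL.
- book_id=7, tier=LS: no t2 row matches, row kept with t2 columns NULL.
- 3 row(s) from t2 found no t1 partner → padded with NULL.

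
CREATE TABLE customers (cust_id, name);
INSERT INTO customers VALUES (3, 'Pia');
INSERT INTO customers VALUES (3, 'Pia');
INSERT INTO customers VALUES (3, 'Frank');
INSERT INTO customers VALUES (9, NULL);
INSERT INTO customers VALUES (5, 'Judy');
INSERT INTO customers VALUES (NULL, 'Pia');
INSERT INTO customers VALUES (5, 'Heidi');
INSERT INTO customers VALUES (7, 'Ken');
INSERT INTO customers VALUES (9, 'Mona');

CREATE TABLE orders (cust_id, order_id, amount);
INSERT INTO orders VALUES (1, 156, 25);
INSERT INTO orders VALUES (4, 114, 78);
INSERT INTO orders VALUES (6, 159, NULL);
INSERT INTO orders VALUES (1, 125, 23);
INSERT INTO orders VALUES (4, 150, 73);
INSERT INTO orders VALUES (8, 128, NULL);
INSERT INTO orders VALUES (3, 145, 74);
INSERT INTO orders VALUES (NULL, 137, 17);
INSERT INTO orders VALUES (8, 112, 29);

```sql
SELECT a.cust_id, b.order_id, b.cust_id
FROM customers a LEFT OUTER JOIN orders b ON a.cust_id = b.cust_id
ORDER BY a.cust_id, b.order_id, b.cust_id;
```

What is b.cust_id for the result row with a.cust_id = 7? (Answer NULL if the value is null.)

LEFT JOIN keeps every row from `customers`; unmatched rows get NULL for `orders`'s columns.
Matching on a.cust_id = b.cust_id. A NULL in a compared column never satisfies the condition.
- a row (cust_id=3): matches 1 b row(s) → 1 output row(s).
- a row (cust_id=3): matches 1 b row(s) → 1 output row(s).
- a row (cust_id=3): matches 1 b row(s) → 1 output row(s).
- a row (cust_id=9): no match → kept, b columns NULL.
- a row (cust_id=5): no match → kept, b columns NULL.
- a row (cust_id=NULL): no match → kept, b columns NULL.
- a row (cust_id=5): no match → kept, b columns NULL.
- a row (cust_id=7): no match → kept, b columns NULL.
- a row (cust_id=9): no match → kept, b columns NULL.

NULL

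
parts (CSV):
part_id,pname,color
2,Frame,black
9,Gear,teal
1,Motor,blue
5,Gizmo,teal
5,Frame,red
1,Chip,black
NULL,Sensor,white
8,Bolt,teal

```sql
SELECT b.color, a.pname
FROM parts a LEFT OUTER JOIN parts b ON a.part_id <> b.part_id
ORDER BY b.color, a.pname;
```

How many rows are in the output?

39

LEFT JOIN keeps every row from `parts a`; unmatched rows get NULL for `parts b`'s columns.
Matching on a.part_id <> b.part_id. A NULL in a compared column never satisfies the condition.
Matched pairs: 38; unmatched a rows kept: 1.
Total: 38 matched + 1 padded = 39 rows.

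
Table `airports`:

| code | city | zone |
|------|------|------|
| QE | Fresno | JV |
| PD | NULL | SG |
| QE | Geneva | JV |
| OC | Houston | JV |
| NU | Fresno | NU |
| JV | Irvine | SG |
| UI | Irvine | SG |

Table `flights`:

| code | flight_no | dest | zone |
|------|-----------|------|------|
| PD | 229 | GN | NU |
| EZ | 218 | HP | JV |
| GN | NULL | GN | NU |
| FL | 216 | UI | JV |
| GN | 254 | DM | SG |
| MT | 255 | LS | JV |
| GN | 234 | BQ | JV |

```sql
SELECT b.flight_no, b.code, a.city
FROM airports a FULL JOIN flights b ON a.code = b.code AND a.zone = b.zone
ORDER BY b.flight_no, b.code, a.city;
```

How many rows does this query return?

14

FULL OUTER JOIN keeps every row from both sides; unmatched rows get NULL for the other side's columns.
Matching on a.code = b.code AND a.zone = b.zone.
- a[0] code=QE, zone=JV → no match; kept with NULLs on the b side.
- a[1] code=PD, zone=SG → no match; kept with NULLs on the b side.
- a[2] code=QE, zone=JV → no match; kept with NULLs on the b side.
- a[3] code=OC, zone=JV → no match; kept with NULLs on the b side.
- a[4] code=NU, zone=NU → no match; kept with NULLs on the b side.
- a[5] code=JV, zone=SG → no match; kept with NULLs on the b side.
- a[6] code=UI, zone=SG → no match; kept with NULLs on the b side.
- 7 b row(s) had no a match → kept, a columns NULL.
Total: 0 matched + 14 padded = 14 rows.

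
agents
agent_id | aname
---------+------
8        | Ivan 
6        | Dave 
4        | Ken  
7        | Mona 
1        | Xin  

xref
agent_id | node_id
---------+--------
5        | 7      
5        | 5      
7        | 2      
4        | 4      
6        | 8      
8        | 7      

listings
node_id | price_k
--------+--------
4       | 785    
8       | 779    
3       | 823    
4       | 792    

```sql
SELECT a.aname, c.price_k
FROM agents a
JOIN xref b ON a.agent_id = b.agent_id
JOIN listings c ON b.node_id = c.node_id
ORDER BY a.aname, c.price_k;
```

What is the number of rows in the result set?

3

Evaluate left to right. First `agents a INNER JOIN xref b` on agent_id: 4 row(s).
Then INNER JOIN `listings c` on node_id: keep only rows whose b.node_id appears in c.
Result: 3 row(s).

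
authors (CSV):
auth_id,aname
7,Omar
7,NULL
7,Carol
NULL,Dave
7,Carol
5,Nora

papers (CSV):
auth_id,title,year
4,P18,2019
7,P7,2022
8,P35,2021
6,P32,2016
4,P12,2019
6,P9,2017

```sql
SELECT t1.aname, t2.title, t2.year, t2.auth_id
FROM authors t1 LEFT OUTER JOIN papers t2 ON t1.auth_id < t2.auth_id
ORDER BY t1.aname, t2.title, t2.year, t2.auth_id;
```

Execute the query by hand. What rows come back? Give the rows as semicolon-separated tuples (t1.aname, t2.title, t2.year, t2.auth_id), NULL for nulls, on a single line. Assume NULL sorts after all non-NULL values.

(Carol, P35, 2021, 8); (Carol, P35, 2021, 8); (Dave, NULL, NULL, NULL); (Nora, P32, 2016, 6); (Nora, P35, 2021, 8); (Nora, P7, 2022, 7); (Nora, P9, 2017, 6); (Omar, P35, 2021, 8); (NULL, P35, 2021, 8)

LEFT JOIN keeps every row from `authors`; unmatched rows get NULL for `papers`'s columns.
Matching on t1.auth_id < t2.auth_id. A NULL in a compared column never satisfies the condition.
Matched pairs: 8; unmatched t1 rows kept: 1.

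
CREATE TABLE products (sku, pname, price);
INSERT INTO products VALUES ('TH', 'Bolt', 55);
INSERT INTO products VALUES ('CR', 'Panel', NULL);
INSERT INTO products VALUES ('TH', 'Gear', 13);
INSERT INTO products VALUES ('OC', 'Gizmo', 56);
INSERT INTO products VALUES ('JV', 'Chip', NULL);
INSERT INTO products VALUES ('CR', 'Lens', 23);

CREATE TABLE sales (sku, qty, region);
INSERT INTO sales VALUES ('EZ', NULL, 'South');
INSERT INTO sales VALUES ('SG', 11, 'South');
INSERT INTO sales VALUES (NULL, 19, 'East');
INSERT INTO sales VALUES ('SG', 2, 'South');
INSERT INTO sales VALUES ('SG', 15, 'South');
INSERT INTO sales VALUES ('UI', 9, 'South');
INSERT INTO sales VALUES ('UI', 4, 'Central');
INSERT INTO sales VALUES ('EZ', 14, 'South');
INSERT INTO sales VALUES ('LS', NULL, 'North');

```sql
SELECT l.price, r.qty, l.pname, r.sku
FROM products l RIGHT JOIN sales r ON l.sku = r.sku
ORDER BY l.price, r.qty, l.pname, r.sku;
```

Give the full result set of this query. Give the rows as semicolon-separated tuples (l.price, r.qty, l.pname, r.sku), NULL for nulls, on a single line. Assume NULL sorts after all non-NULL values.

(NULL, 2, NULL, SG); (NULL, 4, NULL, UI); (NULL, 9, NULL, UI); (NULL, 11, NULL, SG); (NULL, 14, NULL, EZ); (NULL, 15, NULL, SG); (NULL, 19, NULL, NULL); (NULL, NULL, NULL, EZ); (NULL, NULL, NULL, LS)

RIGHT JOIN keeps every row from `sales`; unmatched rows get NULL for `products`'s columns.
Matching on l.sku = r.sku. A NULL in a compared column never satisfies the condition.
- l row (sku=TH): no match.
- l row (sku=CR): no match.
- l row (sku=TH): no match.
- l row (sku=OC): no match.
- l row (sku=JV): no match.
- l row (sku=CR): no match.
- plus 9 unmatched r row(s), each kept with NULL l columns.
After projecting and ordering:
l.price | r.qty | l.pname | r.sku
NULL | 2 | NULL | SG
NULL | 4 | NULL | UI
NULL | 9 | NULL | UI
NULL | 11 | NULL | SG
NULL | 14 | NULL | EZ
NULL | 15 | NULL | SG
NULL | 19 | NULL | NULL
NULL | NULL | NULL | EZ
NULL | NULL | NULL | LS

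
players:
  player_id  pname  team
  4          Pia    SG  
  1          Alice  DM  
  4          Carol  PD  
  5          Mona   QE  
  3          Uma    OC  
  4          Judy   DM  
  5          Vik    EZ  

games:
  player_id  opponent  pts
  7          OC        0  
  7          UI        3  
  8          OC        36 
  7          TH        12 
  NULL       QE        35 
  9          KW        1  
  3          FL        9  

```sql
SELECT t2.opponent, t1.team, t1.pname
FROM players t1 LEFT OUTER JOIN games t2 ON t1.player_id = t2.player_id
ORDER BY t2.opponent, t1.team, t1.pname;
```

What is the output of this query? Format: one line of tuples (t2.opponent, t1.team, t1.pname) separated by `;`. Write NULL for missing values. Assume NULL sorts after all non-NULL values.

(FL, OC, Uma); (NULL, DM, Alice); (NULL, DM, Judy); (NULL, EZ, Vik); (NULL, PD, Carol); (NULL, QE, Mona); (NULL, SG, Pia)

LEFT JOIN keeps every row from `players`; unmatched rows get NULL for `games`'s columns.
Matching on t1.player_id = t2.player_id. A NULL in a compared column never satisfies the condition.
Matched pairs: 1; unmatched t1 rows kept: 6.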